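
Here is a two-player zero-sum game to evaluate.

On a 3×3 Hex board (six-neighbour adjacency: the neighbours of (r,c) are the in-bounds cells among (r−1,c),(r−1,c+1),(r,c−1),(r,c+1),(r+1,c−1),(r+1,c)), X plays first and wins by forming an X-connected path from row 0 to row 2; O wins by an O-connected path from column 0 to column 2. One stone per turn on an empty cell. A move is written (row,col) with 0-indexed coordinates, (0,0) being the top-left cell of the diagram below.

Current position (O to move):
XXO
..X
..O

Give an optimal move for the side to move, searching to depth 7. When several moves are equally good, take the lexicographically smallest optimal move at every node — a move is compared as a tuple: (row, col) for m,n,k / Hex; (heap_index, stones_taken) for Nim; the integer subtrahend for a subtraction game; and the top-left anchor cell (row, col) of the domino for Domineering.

[XXO/..X/..O] O move#1: (1,0):-1/XXO/O.X/..O, (1,1):+1/XXO/.OX/..O*, (2,0):+1/XXO/..X/O.O, (2,1):-1/XXO/..X/.OO
[XXO/.OX/..O] X move#2: (1,0):-1/XXO/XOX/..O*, (2,0):-1/XXO/.OX/X.O, (2,1):-1/XXO/.OX/.XO
[XXO/XOX/..O] O move#3: (2,0):+1/XXO/XOX/O.O*, (2,1):-1/XXO/XOX/.OO
[XXO/XOX/O.O] end (terminal -1, X#4); searched XXO/..X/..O to 7

O's best at [XXO/..X/..O]: (1,1)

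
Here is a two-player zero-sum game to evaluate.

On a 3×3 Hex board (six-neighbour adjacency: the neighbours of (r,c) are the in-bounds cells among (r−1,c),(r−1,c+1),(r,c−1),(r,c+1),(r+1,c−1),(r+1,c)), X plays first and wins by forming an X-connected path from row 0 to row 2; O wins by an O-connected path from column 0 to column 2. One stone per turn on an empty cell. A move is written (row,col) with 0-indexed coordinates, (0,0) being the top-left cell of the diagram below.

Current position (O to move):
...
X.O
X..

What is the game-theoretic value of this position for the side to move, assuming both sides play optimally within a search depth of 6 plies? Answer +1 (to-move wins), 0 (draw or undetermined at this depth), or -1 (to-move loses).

p1 O@[.../X.O/X..]: (0,0)[O../X.O/X..]-1* (0,1)[.O./X.O/X..]-1 (0,2)[..O/X.O/X..]-1 (1,1)[.../XOO/X..]-1 (2,1)[.../X.O/XO.]-1 (2,2)[.../X.O/X.O]-1
p2 X@[O../X.O/X..]: (0,1)[OX./X.O/X..]+1* (0,2)[O.X/X.O/X..]+1 (1,1)[O../XXO/X..]+1 (2,1)[O../X.O/XX.]-1 (2,2)[O../X.O/X.X]-1
p3 O@[OX./X.O/X..] terminal -1; root [.../X.O/X..] d6

value(.../X.O/X.., O) = -1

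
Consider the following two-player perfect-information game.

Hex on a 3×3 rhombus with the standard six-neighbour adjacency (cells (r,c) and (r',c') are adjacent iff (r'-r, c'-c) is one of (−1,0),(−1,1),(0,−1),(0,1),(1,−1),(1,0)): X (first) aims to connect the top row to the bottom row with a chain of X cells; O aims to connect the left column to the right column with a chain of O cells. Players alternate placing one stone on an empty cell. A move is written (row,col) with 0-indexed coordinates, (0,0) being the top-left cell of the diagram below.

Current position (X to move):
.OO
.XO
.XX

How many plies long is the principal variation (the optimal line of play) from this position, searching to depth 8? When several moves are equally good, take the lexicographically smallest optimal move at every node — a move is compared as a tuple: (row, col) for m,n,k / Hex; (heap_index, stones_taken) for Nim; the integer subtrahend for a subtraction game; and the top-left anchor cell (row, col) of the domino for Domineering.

PV length from [.OO/.XO/.XX]: 2 plies

[.OO/.XO/.XX] X move#1: (0,0):-1/XOO/.XO/.XX*, (1,0):-1/.OO/XXO/.XX, (2,0):-1/.OO/.XO/XXX
[XOO/.XO/.XX] O move#2: (1,0):+1/XOO/OXO/.XX*, (2,0):-1/XOO/.XO/OXX
[XOO/OXO/.XX] end (terminal -1, X#3); searched .OO/.XO/.XX to 8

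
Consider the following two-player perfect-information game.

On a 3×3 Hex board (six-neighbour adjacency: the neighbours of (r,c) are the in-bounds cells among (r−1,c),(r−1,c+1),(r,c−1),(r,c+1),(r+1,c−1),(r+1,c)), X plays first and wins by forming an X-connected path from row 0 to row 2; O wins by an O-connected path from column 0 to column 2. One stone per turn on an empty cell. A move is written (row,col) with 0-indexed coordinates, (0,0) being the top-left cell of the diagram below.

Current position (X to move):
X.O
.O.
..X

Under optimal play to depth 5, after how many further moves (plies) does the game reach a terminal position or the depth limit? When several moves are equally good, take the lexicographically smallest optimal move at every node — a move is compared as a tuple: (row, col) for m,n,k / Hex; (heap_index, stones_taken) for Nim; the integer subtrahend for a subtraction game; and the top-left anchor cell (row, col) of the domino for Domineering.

PV length from [X.O/.O./..X]: 2 plies

[X.O/.O./..X] X move#1: (0,1):-1/XXO/.O./..X*, (1,0):-1/X.O/XO./..X, (1,2):-1/X.O/.OX/..X, (2,0):-1/X.O/.O./X.X, (2,1):-1/X.O/.O./.XX
[XXO/.O./..X] O move#2: (1,0):+1/XXO/OO./..X*, (1,2):+1/XXO/.OO/..X, (2,0):+1/XXO/.O./O.X, (2,1):+1/XXO/.O./.OX
[XXO/OO./..X] end (terminal -1, X#3); searched X.O/.O./..X to 5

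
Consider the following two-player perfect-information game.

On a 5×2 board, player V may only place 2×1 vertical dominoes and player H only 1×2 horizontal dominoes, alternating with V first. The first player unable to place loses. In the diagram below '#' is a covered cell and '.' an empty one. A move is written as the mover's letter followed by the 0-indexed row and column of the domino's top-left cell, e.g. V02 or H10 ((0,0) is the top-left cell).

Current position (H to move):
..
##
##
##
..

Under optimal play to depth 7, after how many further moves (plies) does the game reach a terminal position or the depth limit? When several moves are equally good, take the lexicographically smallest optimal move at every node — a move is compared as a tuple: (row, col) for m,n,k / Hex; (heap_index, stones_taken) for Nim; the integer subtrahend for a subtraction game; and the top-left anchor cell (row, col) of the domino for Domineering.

p1 H@[../##/##/##/..]: H00[##/##/##/##/..]+1* H40[../##/##/##/##]+1
p2 V@[##/##/##/##/..] terminal -1; root [../##/##/##/..] d7

PV length from [../##/##/##/..]: 1 ply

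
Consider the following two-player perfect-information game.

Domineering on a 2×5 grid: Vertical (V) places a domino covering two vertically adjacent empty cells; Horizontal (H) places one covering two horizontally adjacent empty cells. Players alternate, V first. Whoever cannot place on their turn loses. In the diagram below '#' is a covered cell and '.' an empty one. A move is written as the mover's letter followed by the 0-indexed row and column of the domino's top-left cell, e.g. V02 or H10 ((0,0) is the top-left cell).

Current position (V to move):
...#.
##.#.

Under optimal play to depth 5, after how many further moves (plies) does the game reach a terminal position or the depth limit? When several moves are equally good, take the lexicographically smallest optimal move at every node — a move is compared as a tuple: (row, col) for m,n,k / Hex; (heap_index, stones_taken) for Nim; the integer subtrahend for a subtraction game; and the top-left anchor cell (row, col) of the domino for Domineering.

PV length from [...#./##.#.]: 3 plies

ply 1, V at ...#./##.#. | V02=+1→..##./####.*; V04=-1→...##/##.##
ply 2, H at ..##./####. | H00=-1→####./####.*
ply 3, V at ####./####. | V04=+1→#####/#####*
ply 4: #####/##### is terminal -1 (H); from ...#./##.#. depth 5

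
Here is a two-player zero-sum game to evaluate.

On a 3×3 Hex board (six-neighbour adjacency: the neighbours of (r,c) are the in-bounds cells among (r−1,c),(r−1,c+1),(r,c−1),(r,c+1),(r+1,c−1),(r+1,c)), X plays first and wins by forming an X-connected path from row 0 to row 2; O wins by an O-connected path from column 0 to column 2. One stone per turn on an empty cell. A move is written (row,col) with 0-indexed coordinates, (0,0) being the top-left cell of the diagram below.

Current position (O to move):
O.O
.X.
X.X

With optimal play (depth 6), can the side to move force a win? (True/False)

p1 O@[O.O/.X./X.X]: (0,1)[OOO/.X./X.X]+1* (1,0)[O.O/OX./X.X]-1 (1,2)[O.O/.XO/X.X]-1 (2,1)[O.O/.X./XOX]-1
p2 X@[OOO/.X./X.X] terminal -1; root [O.O/.X./X.X] d6

O winning at [O.O/.X./X.X]: True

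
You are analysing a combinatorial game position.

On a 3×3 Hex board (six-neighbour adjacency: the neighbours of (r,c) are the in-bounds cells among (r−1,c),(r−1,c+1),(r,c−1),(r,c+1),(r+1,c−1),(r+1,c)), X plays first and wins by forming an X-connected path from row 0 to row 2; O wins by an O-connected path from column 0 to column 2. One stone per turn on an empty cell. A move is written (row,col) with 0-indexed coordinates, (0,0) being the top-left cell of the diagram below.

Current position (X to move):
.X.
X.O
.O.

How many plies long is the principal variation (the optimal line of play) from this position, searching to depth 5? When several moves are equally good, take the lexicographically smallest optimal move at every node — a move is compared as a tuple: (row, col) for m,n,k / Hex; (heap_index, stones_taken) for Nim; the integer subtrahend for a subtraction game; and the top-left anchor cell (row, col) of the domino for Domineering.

[.X./X.O/.O.] X move#1: (0,0):-1/XX./X.O/.O., (0,2):-1/.XX/X.O/.O., (1,1):-1/.X./XXO/.O., (2,0):+1/.X./X.O/XO.*, (2,2):-1/.X./X.O/.OX
[.X./X.O/XO.] end (terminal -1, O#2); searched .X./X.O/.O. to 5

PV length from [.X./X.O/.O.]: 1 ply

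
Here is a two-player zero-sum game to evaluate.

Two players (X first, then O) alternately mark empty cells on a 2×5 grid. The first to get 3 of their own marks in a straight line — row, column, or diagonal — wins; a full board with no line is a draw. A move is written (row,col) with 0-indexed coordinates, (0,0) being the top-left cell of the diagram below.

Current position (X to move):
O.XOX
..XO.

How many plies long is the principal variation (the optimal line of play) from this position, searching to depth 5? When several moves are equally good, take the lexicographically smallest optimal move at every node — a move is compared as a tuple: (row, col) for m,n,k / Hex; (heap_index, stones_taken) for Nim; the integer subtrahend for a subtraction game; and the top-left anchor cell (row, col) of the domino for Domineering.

PV length from [O.XOX/..XO.]: 4 plies

p1 X@[O.XOX/..XO.]: (0,1)[OXXOX/..XO.]+0* (1,0)[O.XOX/X.XO.]+0 (1,1)[O.XOX/.XXO.]+0 (1,4)[O.XOX/..XOX]+0
p2 O@[OXXOX/..XO.]: (1,0)[OXXOX/O.XO.]+0* (1,1)[OXXOX/.OXO.]+0 (1,4)[OXXOX/..XOO]+0
p3 X@[OXXOX/O.XO.]: (1,1)[OXXOX/OXXO.]+0* (1,4)[OXXOX/O.XOX]+0
p4 O@[OXXOX/OXXO.]: (1,4)[OXXOX/OXXOO]+0*
p5 X@[OXXOX/OXXOO] terminal +0; root [O.XOX/..XO.] d5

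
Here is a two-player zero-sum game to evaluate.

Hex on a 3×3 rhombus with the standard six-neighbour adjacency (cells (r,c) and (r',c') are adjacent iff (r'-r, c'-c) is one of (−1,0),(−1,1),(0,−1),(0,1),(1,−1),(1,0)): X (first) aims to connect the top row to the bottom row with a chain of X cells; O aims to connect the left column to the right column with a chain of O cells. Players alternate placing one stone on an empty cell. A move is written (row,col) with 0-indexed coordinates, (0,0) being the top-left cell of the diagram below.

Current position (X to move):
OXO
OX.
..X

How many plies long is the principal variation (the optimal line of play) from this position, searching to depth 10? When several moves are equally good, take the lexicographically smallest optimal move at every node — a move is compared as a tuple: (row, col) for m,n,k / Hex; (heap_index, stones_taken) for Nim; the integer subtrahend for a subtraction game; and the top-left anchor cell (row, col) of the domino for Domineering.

PV length from [OXO/OX./..X]: 1 ply

p1 X@[OXO/OX./..X]: (1,2)[OXO/OXX/..X]+1* (2,0)[OXO/OX./X.X]+1 (2,1)[OXO/OX./.XX]+1
p2 O@[OXO/OXX/..X] terminal -1; root [OXO/OX./..X] d10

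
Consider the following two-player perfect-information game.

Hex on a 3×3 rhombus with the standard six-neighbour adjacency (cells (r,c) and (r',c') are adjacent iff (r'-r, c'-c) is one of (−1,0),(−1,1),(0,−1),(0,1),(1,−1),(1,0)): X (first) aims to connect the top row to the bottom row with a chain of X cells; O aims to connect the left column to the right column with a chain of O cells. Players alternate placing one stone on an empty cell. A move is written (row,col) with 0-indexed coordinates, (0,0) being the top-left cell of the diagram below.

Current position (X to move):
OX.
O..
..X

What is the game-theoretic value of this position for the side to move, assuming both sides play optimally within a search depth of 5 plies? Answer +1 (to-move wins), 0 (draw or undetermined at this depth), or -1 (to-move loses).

[OX./O../..X] X move#1: (0,2):+1/OXX/O../..X*, (1,1):+1/OX./OX./..X, (1,2):+1/OX./O.X/..X, (2,0):-1/OX./O../X.X, (2,1):-1/OX./O../.XX
[OXX/O../..X] O move#2: (1,1):-1/OXX/OO./..X*, (1,2):-1/OXX/O.O/..X, (2,0):-1/OXX/O../O.X, (2,1):-1/OXX/O../.OX
[OXX/OO./..X] X move#3: (1,2):+1/OXX/OOX/..X*, (2,0):-1/OXX/OO./X.X, (2,1):-1/OXX/OO./.XX
[OXX/OOX/..X] end (terminal -1, O#4); searched OX./O../..X to 5

value(OX./O../..X, X) = +1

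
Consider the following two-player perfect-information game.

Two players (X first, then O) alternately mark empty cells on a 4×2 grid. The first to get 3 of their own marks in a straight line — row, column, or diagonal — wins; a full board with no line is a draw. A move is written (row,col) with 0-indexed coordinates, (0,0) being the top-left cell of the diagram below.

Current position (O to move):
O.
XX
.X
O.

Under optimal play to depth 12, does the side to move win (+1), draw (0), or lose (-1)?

value(O./XX/.X/O., O) = -1

[O./XX/.X/O.] O move#1: (0,1):-1/OO/XX/.X/O.*, (2,0):-1/O./XX/OX/O., (3,1):-1/O./XX/.X/OO
[OO/XX/.X/O.] X move#2: (2,0):+0/OO/XX/XX/O., (3,1):+1/OO/XX/.X/OX*
[OO/XX/.X/OX] end (terminal -1, O#3); searched O./XX/.X/O. to 12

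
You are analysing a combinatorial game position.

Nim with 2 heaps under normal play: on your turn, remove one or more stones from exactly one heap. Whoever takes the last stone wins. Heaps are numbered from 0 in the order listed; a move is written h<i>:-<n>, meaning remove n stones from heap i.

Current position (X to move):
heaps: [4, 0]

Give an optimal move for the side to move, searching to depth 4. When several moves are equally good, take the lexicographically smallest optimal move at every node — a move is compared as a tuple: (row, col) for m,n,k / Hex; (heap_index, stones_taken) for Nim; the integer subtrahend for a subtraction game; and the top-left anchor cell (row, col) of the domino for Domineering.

X's best at [(4,0)]: h0:-4

[(4,0)] X move#1: h0:-1:-1/(3,0), h0:-2:-1/(2,0), h0:-3:-1/(1,0), h0:-4:+1/(0,0)*
[(0,0)] end (terminal -1, O#2); searched (4,0) to 4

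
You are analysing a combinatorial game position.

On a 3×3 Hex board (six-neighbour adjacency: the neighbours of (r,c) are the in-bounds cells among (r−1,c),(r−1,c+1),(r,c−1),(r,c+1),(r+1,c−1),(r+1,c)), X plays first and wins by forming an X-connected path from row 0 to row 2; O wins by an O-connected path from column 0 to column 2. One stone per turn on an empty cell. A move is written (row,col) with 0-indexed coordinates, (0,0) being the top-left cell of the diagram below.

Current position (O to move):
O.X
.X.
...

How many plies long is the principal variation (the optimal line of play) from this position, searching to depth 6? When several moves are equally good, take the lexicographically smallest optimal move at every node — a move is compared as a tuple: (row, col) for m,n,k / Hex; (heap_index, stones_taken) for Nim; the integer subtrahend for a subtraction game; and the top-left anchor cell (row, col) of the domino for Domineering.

PV length from [O.X/.X./...]: 4 plies

p1 O@[O.X/.X./...]: (0,1)[OOX/.X./...]-1* (1,0)[O.X/OX./...]-1 (1,2)[O.X/.XO/...]-1 (2,0)[O.X/.X./O..]-1 (2,1)[O.X/.X./.O.]-1 (2,2)[O.X/.X./..O]-1
p2 X@[OOX/.X./...]: (1,0)[OOX/XX./...]+1* (1,2)[OOX/.XX/...]+1 (2,0)[OOX/.X./X..]+1 (2,1)[OOX/.X./.X.]+1 (2,2)[OOX/.X./..X]+1
p3 O@[OOX/XX./...]: (1,2)[OOX/XXO/...]-1* (2,0)[OOX/XX./O..]-1 (2,1)[OOX/XX./.O.]-1 (2,2)[OOX/XX./..O]-1
p4 X@[OOX/XXO/...]: (2,0)[OOX/XXO/X..]+1* (2,1)[OOX/XXO/.X.]+1 (2,2)[OOX/XXO/..X]+1
p5 O@[OOX/XXO/X..] terminal -1; root [O.X/.X./...] d6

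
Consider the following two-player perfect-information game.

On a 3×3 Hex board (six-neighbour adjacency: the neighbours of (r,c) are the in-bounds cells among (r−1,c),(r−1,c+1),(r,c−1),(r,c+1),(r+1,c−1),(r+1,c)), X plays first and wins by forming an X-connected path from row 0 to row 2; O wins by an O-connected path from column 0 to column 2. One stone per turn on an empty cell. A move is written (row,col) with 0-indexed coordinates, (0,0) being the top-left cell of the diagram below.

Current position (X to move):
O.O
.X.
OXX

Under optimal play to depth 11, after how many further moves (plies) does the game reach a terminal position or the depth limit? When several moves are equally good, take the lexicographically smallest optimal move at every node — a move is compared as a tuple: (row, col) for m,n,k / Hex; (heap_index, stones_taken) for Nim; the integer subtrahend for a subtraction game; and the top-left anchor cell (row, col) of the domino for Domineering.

p1 X@[O.O/.X./OXX]: (0,1)[OXO/.X./OXX]+1* (1,0)[O.O/XX./OXX]-1 (1,2)[O.O/.XX/OXX]-1
p2 O@[OXO/.X./OXX] terminal -1; root [O.O/.X./OXX] d11

PV length from [O.O/.X./OXX]: 1 ply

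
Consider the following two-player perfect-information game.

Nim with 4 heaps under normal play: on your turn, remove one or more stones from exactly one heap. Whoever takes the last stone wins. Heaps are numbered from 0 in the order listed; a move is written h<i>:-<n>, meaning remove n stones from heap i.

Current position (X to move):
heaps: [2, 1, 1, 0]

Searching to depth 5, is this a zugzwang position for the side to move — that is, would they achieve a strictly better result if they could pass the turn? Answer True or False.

zugzwang((2,1,1,0), X) = False

p1 X@[(2,1,1,0)]: h0:-1[(1,1,1,0)]-1 h0:-2[(0,1,1,0)]+1* h1:-1[(2,0,1,0)]-1 h2:-1[(2,1,0,0)]-1
p2 O@[(0,1,1,0)]: h1:-1[(0,0,1,0)]-1* h2:-1[(0,1,0,0)]-1
p3 X@[(0,0,1,0)]: h2:-1[(0,0,0,0)]+1*
p4 O@[(0,0,0,0)] terminal -1; root [(2,1,1,0)] d5
pass branch (O moves first from the same position):
  | p1 O@[(2,1,1,0)]: h0:-1[(1,1,1,0)]-1 h0:-2[(0,1,1,0)]+1* h1:-1[(2,0,1,0)]-1 h2:-1[(2,1,0,0)]-1
  | p2 X@[(0,1,1,0)]: h1:-1[(0,0,1,0)]-1* h2:-1[(0,1,0,0)]-1
  | p3 O@[(0,0,1,0)]: h2:-1[(0,0,0,0)]+1*
  | p4 X@[(0,0,0,0)] terminal -1; root [(2,1,1,0)] d5
X moving scores +1; X passing scores -1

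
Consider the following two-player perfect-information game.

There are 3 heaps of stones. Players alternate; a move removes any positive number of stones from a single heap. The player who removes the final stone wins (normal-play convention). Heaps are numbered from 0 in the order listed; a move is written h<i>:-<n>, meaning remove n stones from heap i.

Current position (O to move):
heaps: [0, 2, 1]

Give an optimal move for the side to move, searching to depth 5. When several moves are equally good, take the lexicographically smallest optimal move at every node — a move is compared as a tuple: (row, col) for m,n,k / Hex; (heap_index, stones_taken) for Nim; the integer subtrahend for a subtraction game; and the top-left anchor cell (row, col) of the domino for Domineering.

p1 O@[(0,2,1)]: h1:-1[(0,1,1)]+1* h1:-2[(0,0,1)]-1 h2:-1[(0,2,0)]-1
p2 X@[(0,1,1)]: h1:-1[(0,0,1)]-1* h2:-1[(0,1,0)]-1
p3 O@[(0,0,1)]: h2:-1[(0,0,0)]+1*
p4 X@[(0,0,0)] terminal -1; root [(0,2,1)] d5

O's best at [(0,2,1)]: h1:-1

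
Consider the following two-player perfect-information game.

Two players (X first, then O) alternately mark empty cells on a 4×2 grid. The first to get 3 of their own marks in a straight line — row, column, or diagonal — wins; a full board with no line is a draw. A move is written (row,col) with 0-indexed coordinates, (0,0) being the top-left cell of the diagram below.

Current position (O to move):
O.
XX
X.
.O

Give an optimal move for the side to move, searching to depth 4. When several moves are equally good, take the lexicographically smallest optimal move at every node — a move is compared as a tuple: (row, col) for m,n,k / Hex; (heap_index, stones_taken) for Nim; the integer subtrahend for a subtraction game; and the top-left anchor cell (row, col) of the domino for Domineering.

O's best at [O./XX/X./.O]: (3,0)

ply 1, O at O./XX/X./.O | (0,1)=-1→OO/XX/X./.O; (2,1)=-1→O./XX/XO/.O; (3,0)=+0→O./XX/X./OO*
ply 2, X at O./XX/X./OO | (0,1)=+0→OX/XX/X./OO*; (2,1)=+0→O./XX/XX/OO
ply 3, O at OX/XX/X./OO | (2,1)=+0→OX/XX/XO/OO*
ply 4: OX/XX/XO/OO is terminal +0 (X); from O./XX/X./.O depth 4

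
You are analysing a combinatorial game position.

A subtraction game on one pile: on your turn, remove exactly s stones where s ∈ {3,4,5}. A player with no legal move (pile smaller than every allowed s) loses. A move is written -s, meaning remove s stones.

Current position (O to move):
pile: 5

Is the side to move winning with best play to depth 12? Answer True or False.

ply 1, O at 5 | -3=+1→2*; -4=+1→1; -5=+1→0
ply 2: 2 is terminal -1 (X); from 5 depth 12

O winning at [5]: True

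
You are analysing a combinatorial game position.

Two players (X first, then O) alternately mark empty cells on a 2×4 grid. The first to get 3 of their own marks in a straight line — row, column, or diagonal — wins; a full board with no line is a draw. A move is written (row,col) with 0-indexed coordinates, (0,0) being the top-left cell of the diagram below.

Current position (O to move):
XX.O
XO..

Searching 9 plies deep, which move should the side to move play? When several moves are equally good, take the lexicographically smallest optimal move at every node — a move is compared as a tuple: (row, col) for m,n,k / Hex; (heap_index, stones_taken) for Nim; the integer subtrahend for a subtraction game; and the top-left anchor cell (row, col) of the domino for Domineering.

O's best at [XX.O/XO..]: (0,2)

ply 1, O at XX.O/XO.. | (0,2)=+0→XXOO/XO..*; (1,2)=-1→XX.O/XOO.; (1,3)=-1→XX.O/XO.O
ply 2, X at XXOO/XO.. | (1,2)=+0→XXOO/XOX.*; (1,3)=+0→XXOO/XO.X
ply 3, O at XXOO/XOX. | (1,3)=+0→XXOO/XOXO*
ply 4: XXOO/XOXO is terminal +0 (X); from XX.O/XO.. depth 9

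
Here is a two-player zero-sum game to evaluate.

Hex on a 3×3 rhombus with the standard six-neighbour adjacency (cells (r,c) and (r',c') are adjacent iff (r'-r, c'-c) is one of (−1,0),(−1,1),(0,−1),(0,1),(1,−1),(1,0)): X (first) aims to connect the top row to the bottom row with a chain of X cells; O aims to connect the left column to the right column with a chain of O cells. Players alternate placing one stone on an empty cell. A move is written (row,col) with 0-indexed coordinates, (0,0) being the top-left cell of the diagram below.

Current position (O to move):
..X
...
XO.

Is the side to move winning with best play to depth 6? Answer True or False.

O winning at [..X/.../XO.]: False

p1 O@[..X/.../XO.]: (0,0)[O.X/.../XO.]-1* (0,1)[.OX/.../XO.]-1 (1,0)[..X/O../XO.]-1 (1,1)[..X/.O./XO.]-1 (1,2)[..X/..O/XO.]-1 (2,2)[..X/.../XOO]-1
p2 X@[O.X/.../XO.]: (0,1)[OXX/.../XO.]+1* (1,0)[O.X/X../XO.]+1 (1,1)[O.X/.X./XO.]+1 (1,2)[O.X/..X/XO.]+1 (2,2)[O.X/.../XOX]+1
p3 O@[OXX/.../XO.]: (1,0)[OXX/O../XO.]-1* (1,1)[OXX/.O./XO.]-1 (1,2)[OXX/..O/XO.]-1 (2,2)[OXX/.../XOO]-1
p4 X@[OXX/O../XO.]: (1,1)[OXX/OX./XO.]+1* (1,2)[OXX/O.X/XO.]+1 (2,2)[OXX/O../XOX]+1
p5 O@[OXX/OX./XO.] terminal -1; root [..X/.../XO.] d6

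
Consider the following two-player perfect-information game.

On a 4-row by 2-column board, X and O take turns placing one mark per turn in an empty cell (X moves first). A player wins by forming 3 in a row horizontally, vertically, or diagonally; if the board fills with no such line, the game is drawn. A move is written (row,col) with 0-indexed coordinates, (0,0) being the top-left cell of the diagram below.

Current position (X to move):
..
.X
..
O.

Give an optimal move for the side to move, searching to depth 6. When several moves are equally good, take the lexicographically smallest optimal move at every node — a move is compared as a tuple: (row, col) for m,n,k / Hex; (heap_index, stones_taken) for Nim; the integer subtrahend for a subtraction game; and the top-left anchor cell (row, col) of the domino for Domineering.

X's best at [../.X/../O.]: (2,1)

ply 1, X at ../.X/../O. | (0,0)=+0→X./.X/../O.; (0,1)=+0→.X/.X/../O.; (1,0)=+0→../XX/../O.; (2,0)=+0→../.X/X./O.; (2,1)=+1→../.X/.X/O.*; (3,1)=+0→../.X/../OX
ply 2, O at ../.X/.X/O. | (0,0)=-1→O./.X/.X/O.*; (0,1)=-1→.O/.X/.X/O.; (1,0)=-1→../OX/.X/O.; (2,0)=-1→../.X/OX/O.; (3,1)=-1→../.X/.X/OO
ply 3, X at O./.X/.X/O. | (0,1)=+1→OX/.X/.X/O.*; (1,0)=+1→O./XX/.X/O.; (2,0)=+1→O./.X/XX/O.; (3,1)=+1→O./.X/.X/OX
ply 4: OX/.X/.X/O. is terminal -1 (O); from ../.X/../O. depth 6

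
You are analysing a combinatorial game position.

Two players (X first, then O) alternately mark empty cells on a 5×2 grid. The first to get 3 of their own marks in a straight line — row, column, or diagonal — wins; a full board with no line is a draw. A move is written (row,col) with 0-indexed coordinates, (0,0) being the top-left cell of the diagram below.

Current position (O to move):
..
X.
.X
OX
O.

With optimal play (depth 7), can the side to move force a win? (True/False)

ply 1, O at ../X./.X/OX/O. | (0,0)=-1→O./X./.X/OX/O.; (0,1)=-1→.O/X./.X/OX/O.; (1,1)=-1→../XO/.X/OX/O.; (2,0)=+1→../X./OX/OX/O.*; (4,1)=-1→../X./.X/OX/OO
ply 2: ../X./OX/OX/O. is terminal -1 (X); from ../X./.X/OX/O. depth 7

O winning at [../X./.X/OX/O.]: True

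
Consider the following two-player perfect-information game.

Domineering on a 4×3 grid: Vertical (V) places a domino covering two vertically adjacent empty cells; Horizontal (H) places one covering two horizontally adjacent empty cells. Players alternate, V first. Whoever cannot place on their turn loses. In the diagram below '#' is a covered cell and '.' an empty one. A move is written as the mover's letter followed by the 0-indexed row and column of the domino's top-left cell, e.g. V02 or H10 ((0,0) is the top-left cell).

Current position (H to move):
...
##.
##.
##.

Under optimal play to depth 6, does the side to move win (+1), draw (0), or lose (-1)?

p1 H@[.../##./##./##.]: H00[##./##./##./##.]-1* H01[.##/##./##./##.]-1
p2 V@[##./##./##./##.]: V02[###/###/##./##.]+1* V12[##./###/###/##.]+1 V22[##./##./###/###]+1
p3 H@[###/###/##./##.] terminal -1; root [.../##./##./##.] d6

value(.../##./##./##., H) = -1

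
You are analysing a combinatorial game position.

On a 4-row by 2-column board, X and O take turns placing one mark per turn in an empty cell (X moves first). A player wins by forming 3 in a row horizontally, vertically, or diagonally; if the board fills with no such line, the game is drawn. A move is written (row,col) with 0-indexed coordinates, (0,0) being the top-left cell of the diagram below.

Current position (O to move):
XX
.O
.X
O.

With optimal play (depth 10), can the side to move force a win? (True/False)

O winning at [XX/.O/.X/O.]: False

ply 1, O at XX/.O/.X/O. | (1,0)=+0→XX/OO/.X/O.*; (2,0)=+0→XX/.O/OX/O.; (3,1)=+0→XX/.O/.X/OO
ply 2, X at XX/OO/.X/O. | (2,0)=+0→XX/OO/XX/O.*; (3,1)=-1→XX/OO/.X/OX
ply 3, O at XX/OO/XX/O. | (3,1)=+0→XX/OO/XX/OO*
ply 4: XX/OO/XX/OO is terminal +0 (X); from XX/.O/.X/O. depth 10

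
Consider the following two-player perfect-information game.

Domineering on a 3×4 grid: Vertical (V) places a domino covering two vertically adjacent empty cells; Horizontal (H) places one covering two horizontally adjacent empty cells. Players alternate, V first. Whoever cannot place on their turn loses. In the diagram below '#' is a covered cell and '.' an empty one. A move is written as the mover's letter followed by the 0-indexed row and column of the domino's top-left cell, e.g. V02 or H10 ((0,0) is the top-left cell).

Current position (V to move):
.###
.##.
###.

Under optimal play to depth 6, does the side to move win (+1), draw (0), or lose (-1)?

value(.###/.##./###., V) = +1

ply 1, V at .###/.##./###. | V00=+1→####/###./###.*; V13=+1→.###/.###/####
ply 2: ####/###./###. is terminal -1 (H); from .###/.##./###. depth 6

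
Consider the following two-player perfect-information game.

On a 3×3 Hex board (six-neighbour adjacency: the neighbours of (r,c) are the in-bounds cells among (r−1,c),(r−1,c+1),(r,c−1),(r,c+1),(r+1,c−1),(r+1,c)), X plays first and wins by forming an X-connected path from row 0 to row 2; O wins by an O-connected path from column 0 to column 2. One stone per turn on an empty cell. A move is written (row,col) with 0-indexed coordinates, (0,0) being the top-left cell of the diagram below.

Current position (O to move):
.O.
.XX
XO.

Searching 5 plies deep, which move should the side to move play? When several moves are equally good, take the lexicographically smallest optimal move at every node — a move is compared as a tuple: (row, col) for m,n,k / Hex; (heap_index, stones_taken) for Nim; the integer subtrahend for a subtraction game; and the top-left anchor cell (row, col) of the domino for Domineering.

ply 1, O at .O./.XX/XO. | (0,0)=-1→OO./.XX/XO.; (0,2)=+1→.OO/.XX/XO.*; (1,0)=-1→.O./OXX/XO.; (2,2)=-1→.O./.XX/XOO
ply 2, X at .OO/.XX/XO. | (0,0)=-1→XOO/.XX/XO.*; (1,0)=-1→.OO/XXX/XO.; (2,2)=-1→.OO/.XX/XOX
ply 3, O at XOO/.XX/XO. | (1,0)=+1→XOO/OXX/XO.*; (2,2)=-1→XOO/.XX/XOO
ply 4: XOO/OXX/XO. is terminal -1 (X); from .O./.XX/XO. depth 5

O's best at [.O./.XX/XO.]: (0,2)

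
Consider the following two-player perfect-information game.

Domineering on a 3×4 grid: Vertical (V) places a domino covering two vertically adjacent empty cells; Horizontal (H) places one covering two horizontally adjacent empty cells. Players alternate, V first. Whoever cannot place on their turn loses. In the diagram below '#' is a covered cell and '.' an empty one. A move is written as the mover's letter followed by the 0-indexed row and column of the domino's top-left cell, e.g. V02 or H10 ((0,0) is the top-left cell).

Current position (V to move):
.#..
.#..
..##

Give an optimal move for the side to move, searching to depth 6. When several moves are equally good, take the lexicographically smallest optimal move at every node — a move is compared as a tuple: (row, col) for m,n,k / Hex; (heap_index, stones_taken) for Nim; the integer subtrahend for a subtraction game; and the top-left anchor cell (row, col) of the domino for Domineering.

V's best at [.#../.#../..##]: V02

[.#../.#../..##] V move#1: V00:-1/##../##../..##, V02:+1/.##./.##./..##*, V03:+1/.#.#/.#.#/..##, V10:-1/.#../##../#.##
[.##./.##./..##] H move#2: H20:-1/.##./.##./####*
[.##./.##./####] V move#3: V00:+1/###./###./####*, V03:+1/.###/.###/####
[###./###./####] end (terminal -1, H#4); searched .#../.#../..## to 6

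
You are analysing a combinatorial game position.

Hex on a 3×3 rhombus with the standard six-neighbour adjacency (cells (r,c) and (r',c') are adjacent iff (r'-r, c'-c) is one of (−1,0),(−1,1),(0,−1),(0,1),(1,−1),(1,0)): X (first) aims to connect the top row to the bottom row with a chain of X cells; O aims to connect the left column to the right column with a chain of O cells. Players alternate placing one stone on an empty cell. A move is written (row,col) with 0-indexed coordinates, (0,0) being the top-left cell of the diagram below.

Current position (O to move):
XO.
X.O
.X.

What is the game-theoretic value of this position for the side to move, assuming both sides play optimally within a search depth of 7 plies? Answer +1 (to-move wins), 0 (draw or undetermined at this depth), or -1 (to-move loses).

ply 1, O at XO./X.O/.X. | (0,2)=-1→XOO/X.O/.X.*; (1,1)=-1→XO./XOO/.X.; (2,0)=-1→XO./X.O/OX.; (2,2)=-1→XO./X.O/.XO
ply 2, X at XOO/X.O/.X. | (1,1)=+1→XOO/XXO/.X.*; (2,0)=+1→XOO/X.O/XX.; (2,2)=+1→XOO/X.O/.XX
ply 3: XOO/XXO/.X. is terminal -1 (O); from XO./X.O/.X. depth 7

value(XO./X.O/.X., O) = -1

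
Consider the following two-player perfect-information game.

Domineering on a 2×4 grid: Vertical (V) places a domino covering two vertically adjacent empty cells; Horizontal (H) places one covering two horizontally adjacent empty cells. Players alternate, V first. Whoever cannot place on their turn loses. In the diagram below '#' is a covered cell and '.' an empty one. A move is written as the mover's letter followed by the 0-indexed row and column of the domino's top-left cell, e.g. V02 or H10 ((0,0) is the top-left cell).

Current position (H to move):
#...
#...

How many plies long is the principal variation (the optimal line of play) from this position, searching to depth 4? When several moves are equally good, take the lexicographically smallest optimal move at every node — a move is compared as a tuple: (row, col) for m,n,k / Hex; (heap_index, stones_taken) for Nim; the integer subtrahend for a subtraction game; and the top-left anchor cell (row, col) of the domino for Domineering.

p1 H@[#.../#...]: H01[###./#...]+1* H02[#.##/#...]+1 H11[#.../###.]+1 H12[#.../#.##]+1
p2 V@[###./#...]: V03[####/#..#]-1*
p3 H@[####/#..#]: H11[####/####]+1*
p4 V@[####/####] terminal -1; root [#.../#...] d4

PV length from [#.../#...]: 3 plies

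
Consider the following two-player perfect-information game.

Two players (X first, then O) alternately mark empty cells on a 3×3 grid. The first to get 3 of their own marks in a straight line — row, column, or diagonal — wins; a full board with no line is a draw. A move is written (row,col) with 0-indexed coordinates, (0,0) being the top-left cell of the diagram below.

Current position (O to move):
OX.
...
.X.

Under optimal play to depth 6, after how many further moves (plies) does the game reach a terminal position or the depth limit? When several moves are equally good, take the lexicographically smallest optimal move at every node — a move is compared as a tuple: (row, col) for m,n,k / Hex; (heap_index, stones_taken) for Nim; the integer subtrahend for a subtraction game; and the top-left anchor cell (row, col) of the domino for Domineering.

ply 1, O at OX./.../.X. | (0,2)=-1→OXO/.../.X.; (1,0)=-1→OX./O../.X.; (1,1)=+1→OX./.O./.X.*; (1,2)=-1→OX./..O/.X.; (2,0)=-1→OX./.../OX.; (2,2)=-1→OX./.../.XO
ply 2, X at OX./.O./.X. | (0,2)=-1→OXX/.O./.X.*; (1,0)=-1→OX./XO./.X.; (1,2)=-1→OX./.OX/.X.; (2,0)=-1→OX./.O./XX.; (2,2)=-1→OX./.O./.XX
ply 3, O at OXX/.O./.X. | (1,0)=+1→OXX/OO./.X.*; (1,2)=+1→OXX/.OO/.X.; (2,0)=+1→OXX/.O./OX.; (2,2)=+1→OXX/.O./.XO
ply 4, X at OXX/OO./.X. | (1,2)=-1→OXX/OOX/.X.*; (2,0)=-1→OXX/OO./XX.; (2,2)=-1→OXX/OO./.XX
ply 5, O at OXX/OOX/.X. | (2,0)=+1→OXX/OOX/OX.*; (2,2)=+1→OXX/OOX/.XO
ply 6: OXX/OOX/OX. is terminal -1 (X); from OX./.../.X. depth 6

PV length from [OX./.../.X.]: 5 plies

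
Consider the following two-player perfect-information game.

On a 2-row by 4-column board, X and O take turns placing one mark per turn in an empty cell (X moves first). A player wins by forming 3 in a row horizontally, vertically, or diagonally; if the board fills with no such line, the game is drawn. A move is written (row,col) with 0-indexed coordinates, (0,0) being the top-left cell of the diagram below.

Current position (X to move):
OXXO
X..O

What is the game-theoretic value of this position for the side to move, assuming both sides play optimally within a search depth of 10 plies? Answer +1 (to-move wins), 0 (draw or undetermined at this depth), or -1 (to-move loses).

p1 X@[OXXO/X..O]: (1,1)[OXXO/XX.O]+0* (1,2)[OXXO/X.XO]+0
p2 O@[OXXO/XX.O]: (1,2)[OXXO/XXOO]+0*
p3 X@[OXXO/XXOO] terminal +0; root [OXXO/X..O] d10

value(OXXO/X..O, X) = 0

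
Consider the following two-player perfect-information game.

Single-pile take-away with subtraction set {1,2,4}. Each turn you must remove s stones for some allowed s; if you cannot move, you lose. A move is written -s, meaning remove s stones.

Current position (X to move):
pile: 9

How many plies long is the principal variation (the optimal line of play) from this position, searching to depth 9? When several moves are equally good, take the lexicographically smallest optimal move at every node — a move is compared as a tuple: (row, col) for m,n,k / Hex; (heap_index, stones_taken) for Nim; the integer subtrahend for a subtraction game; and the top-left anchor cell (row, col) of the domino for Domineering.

PV length from [9]: 6 plies

p1 X@[9]: -1[8]-1* -2[7]-1 -4[5]-1
p2 O@[8]: -1[7]-1 -2[6]+1* -4[4]-1
p3 X@[6]: -1[5]-1* -2[4]-1 -4[2]-1
p4 O@[5]: -1[4]-1 -2[3]+1* -4[1]-1
p5 X@[3]: -1[2]-1* -2[1]-1
p6 O@[2]: -1[1]-1 -2[0]+1*
p7 X@[0] terminal -1; root [9] d9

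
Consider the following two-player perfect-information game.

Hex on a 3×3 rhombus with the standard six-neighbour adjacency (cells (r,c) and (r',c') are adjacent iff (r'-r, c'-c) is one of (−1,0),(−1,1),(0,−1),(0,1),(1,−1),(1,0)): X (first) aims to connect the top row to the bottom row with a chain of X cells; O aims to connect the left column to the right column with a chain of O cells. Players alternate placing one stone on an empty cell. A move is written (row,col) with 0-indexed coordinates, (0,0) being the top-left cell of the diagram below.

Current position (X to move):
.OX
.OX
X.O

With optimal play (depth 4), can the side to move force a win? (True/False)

X winning at [.OX/.OX/X.O]: True

ply 1, X at .OX/.OX/X.O | (0,0)=+1→XOX/.OX/X.O*; (1,0)=+1→.OX/XOX/X.O; (2,1)=+1→.OX/.OX/XXO
ply 2, O at XOX/.OX/X.O | (1,0)=-1→XOX/OOX/X.O*; (2,1)=-1→XOX/.OX/XOO
ply 3, X at XOX/OOX/X.O | (2,1)=+1→XOX/OOX/XXO*
ply 4: XOX/OOX/XXO is terminal -1 (O); from .OX/.OX/X.O depth 4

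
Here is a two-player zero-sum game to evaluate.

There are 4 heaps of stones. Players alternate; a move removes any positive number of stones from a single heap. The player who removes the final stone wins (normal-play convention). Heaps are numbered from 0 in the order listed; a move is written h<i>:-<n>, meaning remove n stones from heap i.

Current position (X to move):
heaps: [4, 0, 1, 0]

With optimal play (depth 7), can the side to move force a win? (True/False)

ply 1, X at (4,0,1,0) | h0:-1=-1→(3,0,1,0); h0:-2=-1→(2,0,1,0); h0:-3=+1→(1,0,1,0)*; h0:-4=-1→(0,0,1,0); h2:-1=-1→(4,0,0,0)
ply 2, O at (1,0,1,0) | h0:-1=-1→(0,0,1,0)*; h2:-1=-1→(1,0,0,0)
ply 3, X at (0,0,1,0) | h2:-1=+1→(0,0,0,0)*
ply 4: (0,0,0,0) is terminal -1 (O); from (4,0,1,0) depth 7

X winning at [(4,0,1,0)]: True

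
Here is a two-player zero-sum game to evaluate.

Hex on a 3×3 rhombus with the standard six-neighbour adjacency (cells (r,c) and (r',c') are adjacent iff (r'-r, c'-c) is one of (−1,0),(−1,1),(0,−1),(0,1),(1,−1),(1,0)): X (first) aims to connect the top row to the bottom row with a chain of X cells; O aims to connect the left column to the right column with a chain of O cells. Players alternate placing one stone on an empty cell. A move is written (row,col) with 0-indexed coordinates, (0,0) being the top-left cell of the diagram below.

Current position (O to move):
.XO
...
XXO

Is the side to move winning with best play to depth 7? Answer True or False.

O winning at [.XO/.../XXO]: False

ply 1, O at .XO/.../XXO | (0,0)=-1→OXO/.../XXO*; (1,0)=-1→.XO/O../XXO; (1,1)=-1→.XO/.O./XXO; (1,2)=-1→.XO/..O/XXO
ply 2, X at OXO/.../XXO | (1,0)=+1→OXO/X../XXO*; (1,1)=+1→OXO/.X./XXO; (1,2)=+1→OXO/..X/XXO
ply 3: OXO/X../XXO is terminal -1 (O); from .XO/.../XXO depth 7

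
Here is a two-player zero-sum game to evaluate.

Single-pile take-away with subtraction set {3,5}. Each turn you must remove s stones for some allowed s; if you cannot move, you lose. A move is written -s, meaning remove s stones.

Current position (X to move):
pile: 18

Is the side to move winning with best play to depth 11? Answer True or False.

[18] X move#1: -3:-1/15*, -5:-1/13
[15] O move#2: -3:-1/12, -5:+1/10*
[10] X move#3: -3:-1/7*, -5:-1/5
[7] O move#4: -3:-1/4, -5:+1/2*
[2] end (terminal -1, X#5); searched 18 to 11

X winning at [18]: False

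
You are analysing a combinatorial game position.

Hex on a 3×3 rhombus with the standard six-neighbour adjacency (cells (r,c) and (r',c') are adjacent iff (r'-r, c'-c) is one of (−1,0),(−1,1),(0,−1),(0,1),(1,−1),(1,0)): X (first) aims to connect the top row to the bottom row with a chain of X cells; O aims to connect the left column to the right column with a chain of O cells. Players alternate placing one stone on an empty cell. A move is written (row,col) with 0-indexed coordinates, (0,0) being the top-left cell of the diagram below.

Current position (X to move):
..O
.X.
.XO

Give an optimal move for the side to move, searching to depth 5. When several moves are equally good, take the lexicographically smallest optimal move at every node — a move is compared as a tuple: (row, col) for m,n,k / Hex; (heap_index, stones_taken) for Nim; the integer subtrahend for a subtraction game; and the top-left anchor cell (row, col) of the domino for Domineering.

p1 X@[..O/.X./.XO]: (0,0)[X.O/.X./.XO]+1* (0,1)[.XO/.X./.XO]+1 (1,0)[..O/XX./.XO]+1 (1,2)[..O/.XX/.XO]-1 (2,0)[..O/.X./XXO]-1
p2 O@[X.O/.X./.XO]: (0,1)[XOO/.X./.XO]-1* (1,0)[X.O/OX./.XO]-1 (1,2)[X.O/.XO/.XO]-1 (2,0)[X.O/.X./OXO]-1
p3 X@[XOO/.X./.XO]: (1,0)[XOO/XX./.XO]+1* (1,2)[XOO/.XX/.XO]-1 (2,0)[XOO/.X./XXO]-1
p4 O@[XOO/XX./.XO] terminal -1; root [..O/.X./.XO] d5

X's best at [..O/.X./.XO]: (0,0)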